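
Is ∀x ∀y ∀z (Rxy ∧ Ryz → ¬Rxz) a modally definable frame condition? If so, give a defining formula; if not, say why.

If a class were modally definable it would be closed under surjective bounded morphisms (Goldblatt–Thomason).
The 7-cycle (worlds s,t,u,v,w,x,y with s→t→u→v→w→x→y→s) is intransitive. Mapping every world to a single reflexive point • is a surjective bounded morphism; the reflexive point is not intransitive (R••∧R•• but R••).
So the class is not modally definable.

No — not modally definable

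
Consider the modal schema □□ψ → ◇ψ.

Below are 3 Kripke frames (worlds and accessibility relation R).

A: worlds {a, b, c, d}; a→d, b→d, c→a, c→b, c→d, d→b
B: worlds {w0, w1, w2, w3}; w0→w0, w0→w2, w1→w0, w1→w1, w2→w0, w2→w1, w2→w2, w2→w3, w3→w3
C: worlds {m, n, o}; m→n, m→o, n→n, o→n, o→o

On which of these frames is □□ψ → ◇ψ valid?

B, C

Frame correspondent (Sahlqvist): ∀x ∃w (xR²w ∧ xRw) — i.e. a generalized confluence (Geach) condition.
A: fails — at a but no w with aR²w and aRw.
B: holds.
C: holds.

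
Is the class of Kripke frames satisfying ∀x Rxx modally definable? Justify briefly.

Definable; □p → p defines it

This is a Sahlqvist condition; the T axiom □p → p defines it.
Suppose □p→p is valid. At any x set V(p)={w : Rxw}. Then □p holds at x, so p holds at x, i.e. Rxx.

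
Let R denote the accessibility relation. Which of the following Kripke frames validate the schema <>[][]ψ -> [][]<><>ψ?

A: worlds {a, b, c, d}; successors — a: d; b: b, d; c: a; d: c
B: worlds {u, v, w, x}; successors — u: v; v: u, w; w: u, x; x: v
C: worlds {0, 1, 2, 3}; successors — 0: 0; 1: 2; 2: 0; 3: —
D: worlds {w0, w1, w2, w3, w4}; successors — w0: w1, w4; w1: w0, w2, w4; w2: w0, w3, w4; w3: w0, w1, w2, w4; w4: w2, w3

C, D

The schema corresponds to a generalized confluence (Geach) condition: forall x forall y forall z ((xRy & x R^2 z) -> exists w (y R^2 w & z R^2 w)).
A: fails — aRd, aR²c but no w with dR²w and cR²w.
B: fails — vRw, vR²u but no t with wR²t and uR²t.
C: holds.
D: holds.
Valid on: C, D.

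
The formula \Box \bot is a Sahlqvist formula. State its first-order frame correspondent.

This is the Ver axiom.
It corresponds to emptiness of R: \forall x \forall y \neg Rxy.

emptiness of R: \forall x \forall y \neg Rxy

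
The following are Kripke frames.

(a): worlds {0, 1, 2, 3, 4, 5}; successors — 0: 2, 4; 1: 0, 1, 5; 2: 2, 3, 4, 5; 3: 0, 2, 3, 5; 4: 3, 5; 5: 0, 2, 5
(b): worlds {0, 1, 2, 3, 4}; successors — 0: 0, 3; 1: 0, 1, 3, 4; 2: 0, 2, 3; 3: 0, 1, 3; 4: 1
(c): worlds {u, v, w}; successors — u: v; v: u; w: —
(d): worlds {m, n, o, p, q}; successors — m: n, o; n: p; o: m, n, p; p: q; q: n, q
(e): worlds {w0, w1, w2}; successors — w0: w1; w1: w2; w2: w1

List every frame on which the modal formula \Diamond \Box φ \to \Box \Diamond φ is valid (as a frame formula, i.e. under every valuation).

(c), (e)

This is the axiom for convergence; its first-order frame correspondent is \forall x \forall y \forall z (Rxy \wedge Rxz \to \exists w (Ryw \wedge Rzw)).
(a): fails — R10 and R11 but 0 and 1 have no common successor.
(b): fails — R10 and R14 but 0 and 4 have no common successor.
(c): condition met.
(d): fails — Ron and Rom but n and m have no common successor.
(e): condition met.
Valid on: (c), (e).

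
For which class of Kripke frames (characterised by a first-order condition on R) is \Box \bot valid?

emptiness of R: \forall x \forall y \neg Rxy

□⊥ is valid iff no world has any successor (otherwise □⊥ fails at any world with one).
The converse is a direct semantic check.
Frame condition: \forall x \forall y \neg Rxy.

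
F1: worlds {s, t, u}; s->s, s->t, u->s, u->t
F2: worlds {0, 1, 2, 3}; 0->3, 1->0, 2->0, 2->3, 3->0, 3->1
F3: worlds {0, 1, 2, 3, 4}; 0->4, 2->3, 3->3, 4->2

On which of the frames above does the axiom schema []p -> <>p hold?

Frame correspondent (Sahlqvist): forall x exists y Rxy — i.e. seriality.
F1: fails — world t has no successor.
F2: ✓.
F3: fails — world 1 has no successor.

F2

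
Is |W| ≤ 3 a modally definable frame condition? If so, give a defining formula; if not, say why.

If a class were modally definable it would be closed under disjoint unions (Goldblatt–Thomason).
Any modal formula valid on each of 4 disjoint one-world frames is valid on their disjoint union (validity is preserved under disjoint unions). Each one-world frame has |W|=1≤3, but the union has |W|=4.
So the class is not modally definable.

No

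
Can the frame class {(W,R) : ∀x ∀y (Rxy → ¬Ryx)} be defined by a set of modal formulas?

Not modally definable

If a class were modally definable it would be closed under surjective bounded morphisms (Goldblatt–Thomason).
The 5-cycle (worlds a,b,c,d,e with a→b→c→d→e→a) is asymmetric. Mapping every world to a single reflexive point • is a surjective bounded morphism, and the reflexive point is not asymmetric (R•• but asymmetry requires ¬R••).
So no modal formula (or set of formulas) defines exactly the asymmetric frames.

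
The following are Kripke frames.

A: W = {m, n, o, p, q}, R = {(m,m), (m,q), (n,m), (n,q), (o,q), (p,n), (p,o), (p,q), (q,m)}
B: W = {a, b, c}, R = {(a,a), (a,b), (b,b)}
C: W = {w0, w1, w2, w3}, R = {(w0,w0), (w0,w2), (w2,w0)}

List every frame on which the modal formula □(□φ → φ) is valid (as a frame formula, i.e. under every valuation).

B

This is the axiom for shift-reflexivity; its first-order frame correspondent is ∀x ∀y (Rxy → Ryy).
A: fails — Rpn but not Rnn.
B: holds.
C: fails — Rw0w2 but not Rw2w2.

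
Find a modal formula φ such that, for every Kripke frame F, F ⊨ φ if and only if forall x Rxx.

A defining formula is □ψ → ψ (the T axiom).
Suppose □ψ→ψ is valid. At any x set V(ψ)={w : Rxw}. Then □ψ holds at x, so ψ holds at x, i.e. Rxx.

□ψ → ψ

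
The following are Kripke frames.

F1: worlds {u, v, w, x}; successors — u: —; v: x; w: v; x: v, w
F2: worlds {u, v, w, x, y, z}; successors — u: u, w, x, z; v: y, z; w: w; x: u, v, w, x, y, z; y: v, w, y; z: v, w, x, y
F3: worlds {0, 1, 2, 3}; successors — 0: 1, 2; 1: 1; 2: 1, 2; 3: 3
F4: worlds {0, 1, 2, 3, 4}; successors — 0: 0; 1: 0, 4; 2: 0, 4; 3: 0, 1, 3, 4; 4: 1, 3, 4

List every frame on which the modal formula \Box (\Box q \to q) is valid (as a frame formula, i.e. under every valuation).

This is the axiom for shift-reflexivity; its first-order frame correspondent is \forall x \forall y (Rxy \to Ryy).
F1: fails — Rxw but not Rww.
F2: fails — Rvz but not Rzz.
F3: condition met.
F4: fails — R31 but not R11.
Valid on: F3.

F3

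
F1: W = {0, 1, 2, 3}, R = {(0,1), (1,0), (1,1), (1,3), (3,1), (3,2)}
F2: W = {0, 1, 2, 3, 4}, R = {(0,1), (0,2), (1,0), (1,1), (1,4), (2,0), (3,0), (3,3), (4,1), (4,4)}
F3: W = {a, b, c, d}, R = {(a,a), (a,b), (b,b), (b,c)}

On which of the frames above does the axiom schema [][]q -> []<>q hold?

This is the axiom for a generalized confluence (Geach) condition; its first-order frame correspondent is forall x forall z (xRz -> exists w (x R^2 w & zRw)).
F1: fails — 3R2 but no w with 3R²w and 2Rw.
F2: satisfies the condition.
F3: fails — bRc but no w with bR²w and cRw.
Valid on: F2.

F2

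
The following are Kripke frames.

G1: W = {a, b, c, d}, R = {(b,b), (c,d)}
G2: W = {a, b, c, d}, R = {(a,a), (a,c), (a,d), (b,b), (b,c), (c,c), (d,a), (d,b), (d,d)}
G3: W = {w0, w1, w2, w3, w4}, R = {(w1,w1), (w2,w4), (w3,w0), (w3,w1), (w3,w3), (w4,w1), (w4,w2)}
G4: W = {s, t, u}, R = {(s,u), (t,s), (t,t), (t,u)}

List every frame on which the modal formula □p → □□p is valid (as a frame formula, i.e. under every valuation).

This is the axiom for transitivity; its first-order frame correspondent is ∀x ∀y ∀z (Rxy ∧ Ryz → Rxz).
G1: satisfies the condition.
G2: fails — Rdb and Rbc but not Rdc.
G3: fails — Rw2w4 and Rw4w1 but not Rw2w1.
G4: satisfies the condition.

G1, G4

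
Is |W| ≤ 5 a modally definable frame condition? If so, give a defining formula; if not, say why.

If a class were modally definable it would be closed under disjoint unions (Goldblatt–Thomason).
Any modal formula valid on each of 6 disjoint one-world frames is valid on their disjoint union (validity is preserved under disjoint unions). Each one-world frame has |W|=1≤5, but the union has |W|=6.
So no modal formula (or set of formulas) defines exactly the |W|≤5 frames.

No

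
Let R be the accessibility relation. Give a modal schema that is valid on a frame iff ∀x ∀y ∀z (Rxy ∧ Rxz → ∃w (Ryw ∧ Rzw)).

The condition is convergence. The .2 schema ◇□q → □◇q defines it.

◇□q → □◇q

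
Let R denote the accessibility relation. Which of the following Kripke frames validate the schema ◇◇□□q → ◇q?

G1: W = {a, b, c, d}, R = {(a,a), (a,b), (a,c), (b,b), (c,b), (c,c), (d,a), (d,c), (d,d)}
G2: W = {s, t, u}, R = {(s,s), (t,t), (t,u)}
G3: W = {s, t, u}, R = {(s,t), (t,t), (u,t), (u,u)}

G3

This is the axiom for a generalized confluence (Geach) condition; its first-order frame correspondent is ∀x ∀y (xR²y → ∃w (yR²w ∧ xRw)).
G1: fails — dR²b but no w with bR²w and dRw.
G2: fails — tR²u but no w with uR²w and tRw.
G3: ✓.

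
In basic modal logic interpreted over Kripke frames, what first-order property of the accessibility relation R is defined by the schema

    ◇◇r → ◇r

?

transitivity: ∀x ∀y ∀z (Rxy ∧ Ryz → Rxz)

This schema is equivalent to the 4 axiom □r → □□r.
Its frame correspondent is transitivity — ∀x ∀y ∀z (Rxy ∧ Ryz → Rxz).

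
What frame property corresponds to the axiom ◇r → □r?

partial functionality: ∀x ∀y ∀z (Rxy ∧ Rxz → y = z)

Suppose ◇r→□r is valid. Take Rxy, Rxz and set V(r)={y}. Then ◇r at x, so □r at x, so r at z, i.e. z=y.
The converse is a direct semantic check.
Frame condition: ∀x ∀y ∀z (Rxy ∧ Rxz → y = z).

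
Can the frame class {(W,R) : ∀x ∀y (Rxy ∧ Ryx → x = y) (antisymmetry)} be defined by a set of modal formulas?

Modal frame validity is preserved under surjective bounded morphisms.
The 8-cycle (worlds a,b,c,d,e,f,g,h with a→b→c→d→e→f→g→h→a) is antisymmetric. Sending even-indexed worlds to a and odd-indexed worlds to b is a surjective bounded morphism onto the two-world frame with a↔b, which is not antisymmetric.
So the class is not modally definable.

Not modally definable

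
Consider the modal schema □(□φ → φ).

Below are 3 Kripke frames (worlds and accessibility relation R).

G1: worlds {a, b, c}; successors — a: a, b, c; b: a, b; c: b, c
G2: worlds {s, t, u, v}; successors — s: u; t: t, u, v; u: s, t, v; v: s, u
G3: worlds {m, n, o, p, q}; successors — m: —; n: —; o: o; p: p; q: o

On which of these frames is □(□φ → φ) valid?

G1, G3

Frame correspondent (Sahlqvist): ∀x ∀y (Rxy → Ryy) — i.e. shift-reflexivity.
G1: holds.
G2: fails — Ruv but not Rvv.
G3: holds.
Valid on: G1, G3.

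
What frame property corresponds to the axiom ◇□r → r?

symmetry

This is frame-equivalent to r → □◇r (substitute ¬r for r and contrapose).
Suppose r→□◇r is valid. Take Rxy and set V(r)={x}. Then r at x, so □◇r at x, so ◇r at y, so some z with Ryz has r; z=x, i.e. Ryx.
The converse is a direct semantic check.
Frame condition: ∀x ∀y (Rxy → Ryx).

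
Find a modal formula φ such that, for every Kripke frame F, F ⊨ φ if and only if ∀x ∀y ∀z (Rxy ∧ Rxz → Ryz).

The condition is the Euclidean property. The 5 schema ◇r → □◇r defines it.
Suppose ◇r→□◇r is valid. Take Rxy, Rxz and set V(r)={y}. Then ◇r at x, so □◇r at x, so ◇r at z, so some w with Rzw has r; w=y, i.e. Rzy. By symmetry of the argument, Ryz.

◇r → □◇r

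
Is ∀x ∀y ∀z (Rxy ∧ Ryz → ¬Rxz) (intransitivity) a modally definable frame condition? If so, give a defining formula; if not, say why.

Any modally definable frame class is closed under surjective bounded morphisms.
The 7-cycle (worlds a,b,c,d,e,f,g with a→b→c→d→e→f→g→a) is intransitive. Mapping every world to a single reflexive point • is a surjective bounded morphism; the reflexive point is not intransitive (R••∧R•• but R••).
So the class is not modally definable.

Not modally definable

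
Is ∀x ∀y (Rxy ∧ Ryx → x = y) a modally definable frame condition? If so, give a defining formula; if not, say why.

Modal frame validity is preserved under surjective bounded morphisms.
The 4-cycle (worlds 0,1,2,3 with 0→1→2→3→0) is antisymmetric. Sending even-indexed worlds to a and odd-indexed worlds to b is a surjective bounded morphism onto the two-world frame with a↔b, which is not antisymmetric.
So no modal formula (or set of formulas) defines exactly the antisymmetric frames.

Not modally definable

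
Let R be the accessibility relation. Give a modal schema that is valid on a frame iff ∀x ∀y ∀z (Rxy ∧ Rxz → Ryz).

This is the Euclidean property; the standard corresponding axiom is 5: ◇ψ → □◇ψ.

◇ψ → □◇ψ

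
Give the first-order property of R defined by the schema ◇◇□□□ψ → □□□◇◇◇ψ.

This is a Sahlqvist (Geach-type) schema ◇^2□^3ψ → □^3◇^3ψ.
First-order correspondent: ∀x ∀y ∀z ((xR²y ∧ xR³z) → ∃w (yR³w ∧ zR³w)).

∀x ∀y ∀z ((xR²y ∧ xR³z) → ∃w (yR³w ∧ zR³w))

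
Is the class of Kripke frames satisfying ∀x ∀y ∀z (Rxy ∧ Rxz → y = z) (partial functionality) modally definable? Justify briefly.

This is a Sahlqvist condition; the CD axiom ◇r → □r defines it.
Suppose ◇r→□r is valid. Take Rxy, Rxz and set V(r)={y}. Then ◇r at x, so □r at x, so r at z, i.e. z=y.

Yes — defined by ◇r → □r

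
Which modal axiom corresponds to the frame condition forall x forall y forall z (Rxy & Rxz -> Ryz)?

◇s → □◇s

A defining formula is ◇s → □◇s (the 5 axiom).
Suppose ◇s→□◇s is valid. Take Rxy, Rxz and set V(s)={y}. Then ◇s at x, so □◇s at x, so ◇s at z, so some w with Rzw has s; w=y, i.e. Rzy. By symmetry of the argument, Ryz.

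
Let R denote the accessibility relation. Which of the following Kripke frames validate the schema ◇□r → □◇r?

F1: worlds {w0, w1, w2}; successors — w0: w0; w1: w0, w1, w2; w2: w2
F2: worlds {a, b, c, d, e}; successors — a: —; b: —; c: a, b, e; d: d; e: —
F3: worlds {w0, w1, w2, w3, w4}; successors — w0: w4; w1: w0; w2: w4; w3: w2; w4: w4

This is the axiom for convergence; its first-order frame correspondent is ∀x ∀y ∀z (Rxy ∧ Rxz → ∃w (Ryw ∧ Rzw)).
F1: fails — Rw1w2 and Rw1w0 but w2 and w0 have no common successor.
F2: fails — Rca and Rca but a and a have no common successor.
F3: ✓.
Valid on: F3.

F3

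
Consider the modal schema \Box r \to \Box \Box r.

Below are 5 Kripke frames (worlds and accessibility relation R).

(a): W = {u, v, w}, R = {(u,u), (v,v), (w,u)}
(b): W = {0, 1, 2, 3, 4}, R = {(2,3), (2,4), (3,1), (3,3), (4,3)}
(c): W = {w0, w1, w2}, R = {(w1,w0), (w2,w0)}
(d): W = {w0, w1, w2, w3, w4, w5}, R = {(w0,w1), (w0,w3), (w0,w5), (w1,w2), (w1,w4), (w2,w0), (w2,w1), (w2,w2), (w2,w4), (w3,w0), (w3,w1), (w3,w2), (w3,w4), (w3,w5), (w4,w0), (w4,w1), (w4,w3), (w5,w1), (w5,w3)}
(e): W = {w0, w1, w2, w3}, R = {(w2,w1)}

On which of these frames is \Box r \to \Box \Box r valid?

This is the axiom for transitivity; its first-order frame correspondent is \forall x \forall y \forall z (Rxy \wedge Ryz \to Rxz).
(a): ✓.
(b): fails — R43 and R31 but not R41.
(c): ✓.
(d): fails — Rw0w1 and Rw1w4 but not Rw0w4.
(e): ✓.
Valid on: (a), (c), (e).

(a), (c), (e)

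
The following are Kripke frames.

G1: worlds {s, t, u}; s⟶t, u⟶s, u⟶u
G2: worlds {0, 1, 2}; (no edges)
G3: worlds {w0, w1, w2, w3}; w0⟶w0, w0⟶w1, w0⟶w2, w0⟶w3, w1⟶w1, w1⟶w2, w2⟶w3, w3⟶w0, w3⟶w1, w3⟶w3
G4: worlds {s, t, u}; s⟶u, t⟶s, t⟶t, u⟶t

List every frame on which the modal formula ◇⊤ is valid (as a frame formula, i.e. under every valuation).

Frame correspondent (Sahlqvist): ∀x ∃y Rxy — i.e. seriality.
G1: fails — world t has no successor.
G2: fails — world 0 has no successor.
G3: holds.
G4: holds.

G3, G4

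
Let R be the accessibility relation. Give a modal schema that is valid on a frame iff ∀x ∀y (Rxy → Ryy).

This is shift-reflexivity; the standard corresponding axiom is T□: □(□ψ → ψ).

□(□ψ → ψ)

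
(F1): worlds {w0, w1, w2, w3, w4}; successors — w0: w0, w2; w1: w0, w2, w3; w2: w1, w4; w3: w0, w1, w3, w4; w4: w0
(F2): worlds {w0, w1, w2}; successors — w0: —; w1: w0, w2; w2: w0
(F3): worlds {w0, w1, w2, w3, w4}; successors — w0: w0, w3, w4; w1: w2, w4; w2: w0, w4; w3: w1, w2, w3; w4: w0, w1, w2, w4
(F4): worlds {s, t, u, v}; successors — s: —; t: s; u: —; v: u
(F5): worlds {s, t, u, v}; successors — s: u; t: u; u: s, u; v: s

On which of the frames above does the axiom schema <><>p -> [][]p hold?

Frame correspondent (Sahlqvist): forall x forall y forall z ((x R^2 y & x R^2 z) -> exists w (y = w & z = w)) — i.e. a generalized confluence (Geach) condition.
(F1): fails — w0R²w0, w0R²w1 but w0 ≠ w1.
(F2): holds.
(F3): fails — w0R²w0, w0R²w1 but w0 ≠ w1.
(F4): holds.
(F5): fails — sR²s, sR²u but s ≠ u.

(F2), (F4)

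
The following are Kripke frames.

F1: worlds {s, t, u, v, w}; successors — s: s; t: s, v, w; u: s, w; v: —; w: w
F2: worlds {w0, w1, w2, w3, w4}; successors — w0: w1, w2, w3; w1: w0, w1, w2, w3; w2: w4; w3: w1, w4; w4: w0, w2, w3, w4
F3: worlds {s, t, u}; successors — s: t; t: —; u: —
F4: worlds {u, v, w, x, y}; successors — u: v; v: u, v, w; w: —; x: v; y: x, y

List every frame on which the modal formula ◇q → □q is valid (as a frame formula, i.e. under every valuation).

F3

This is the axiom for partial functionality; its first-order frame correspondent is ∀x ∀y ∀z (Rxy ∧ Rxz → y = z).
F1: fails — t sees both s and v.
F2: fails — w0 sees both w1 and w2.
F3: ✓.
F4: fails — v sees both u and v.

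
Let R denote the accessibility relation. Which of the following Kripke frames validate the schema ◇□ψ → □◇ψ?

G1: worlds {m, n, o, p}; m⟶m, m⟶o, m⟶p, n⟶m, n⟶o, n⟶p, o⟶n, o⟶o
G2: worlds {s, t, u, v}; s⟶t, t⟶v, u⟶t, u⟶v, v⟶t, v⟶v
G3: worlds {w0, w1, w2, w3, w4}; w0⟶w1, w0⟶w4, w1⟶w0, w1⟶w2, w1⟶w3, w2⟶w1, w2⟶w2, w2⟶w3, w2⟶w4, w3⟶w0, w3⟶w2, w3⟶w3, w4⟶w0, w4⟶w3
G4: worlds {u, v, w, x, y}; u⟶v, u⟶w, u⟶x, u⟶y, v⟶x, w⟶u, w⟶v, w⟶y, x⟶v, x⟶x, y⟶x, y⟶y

G2

Frame correspondent (Sahlqvist): ∀x ∀y ∀z (Rxy ∧ Rxz → ∃w (Ryw ∧ Rzw)) — i.e. convergence.
G1: fails — Rmo and Rmp but o and p have no common successor.
G2: satisfies the condition.
G3: fails — Rw1w0 and Rw1w3 but w0 and w3 have no common successor.
G4: fails — Ruv and Ruw but v and w have no common successor.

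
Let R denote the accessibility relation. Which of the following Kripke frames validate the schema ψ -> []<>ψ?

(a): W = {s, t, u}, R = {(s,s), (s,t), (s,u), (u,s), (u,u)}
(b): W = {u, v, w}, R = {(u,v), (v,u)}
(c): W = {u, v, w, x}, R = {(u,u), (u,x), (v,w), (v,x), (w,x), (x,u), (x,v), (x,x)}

(b)

This is the axiom for symmetry; its first-order frame correspondent is forall x forall y (Rxy -> Ryx).
(a): fails — Rst but not Rts.
(b): ✓.
(c): fails — Rwx but not Rxw.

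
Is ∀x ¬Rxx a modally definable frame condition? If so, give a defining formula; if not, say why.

If a class were modally definable it would be closed under surjective bounded morphisms (Goldblatt–Thomason).
The 4-cycle (worlds w0,w1,w2,w3 with w0→w1→w2→w3→w0) is irreflexive, and the map sending every world to a single reflexive point • is a surjective bounded morphism (forth: every edge maps to (•,•); back: every world has a successor). So any modal formula valid on the 4-cycle is also valid on the reflexive point, which is not irreflexive.
Hence irreflexivity is not modally definable.

Not modally definable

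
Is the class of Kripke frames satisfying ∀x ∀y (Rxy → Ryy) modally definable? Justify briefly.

Definable; □(□r → r) defines it

The condition is shift-reflexivity. A defining modal formula is □(□r → r).
Suppose □(□r→r) is valid. Take Rxy and set V(r)={w : Ryw}. Then at y, □r holds; since □(□r→r) at x, □r→r at y, so r at y, i.e. Ryy.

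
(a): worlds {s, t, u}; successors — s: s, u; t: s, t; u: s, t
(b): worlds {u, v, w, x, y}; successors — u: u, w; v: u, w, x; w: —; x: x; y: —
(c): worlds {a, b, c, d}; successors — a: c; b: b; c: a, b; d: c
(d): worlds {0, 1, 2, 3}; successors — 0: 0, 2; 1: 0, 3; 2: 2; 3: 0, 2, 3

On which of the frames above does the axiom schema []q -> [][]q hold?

(b)

Frame correspondent (Sahlqvist): forall x forall y forall z (Rxy & Ryz -> Rxz) — i.e. transitivity.
(a): fails — Rus and Rsu but not Ruu.
(b): holds.
(c): fails — Rdc and Rcb but not Rdb.
(d): fails — R10 and R02 but not R12.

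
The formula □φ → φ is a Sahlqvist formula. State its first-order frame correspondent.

This schema is the T axiom.
Its frame correspondent is reflexivity — ∀x Rxx.

reflexivity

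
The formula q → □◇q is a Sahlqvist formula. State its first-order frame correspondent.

Suppose q→□◇q is valid. Take Rxy and set V(q)={x}. Then q at x, so □◇q at x, so ◇q at y, so some z with Ryz has q; z=x, i.e. Ryx.

Symmetry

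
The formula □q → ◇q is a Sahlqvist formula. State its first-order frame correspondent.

Suppose □q→◇q is valid. At any x set V(q)=W. Then □q at x, so ◇q at x, so x has a successor.

seriality: ∀x ∃y Rxy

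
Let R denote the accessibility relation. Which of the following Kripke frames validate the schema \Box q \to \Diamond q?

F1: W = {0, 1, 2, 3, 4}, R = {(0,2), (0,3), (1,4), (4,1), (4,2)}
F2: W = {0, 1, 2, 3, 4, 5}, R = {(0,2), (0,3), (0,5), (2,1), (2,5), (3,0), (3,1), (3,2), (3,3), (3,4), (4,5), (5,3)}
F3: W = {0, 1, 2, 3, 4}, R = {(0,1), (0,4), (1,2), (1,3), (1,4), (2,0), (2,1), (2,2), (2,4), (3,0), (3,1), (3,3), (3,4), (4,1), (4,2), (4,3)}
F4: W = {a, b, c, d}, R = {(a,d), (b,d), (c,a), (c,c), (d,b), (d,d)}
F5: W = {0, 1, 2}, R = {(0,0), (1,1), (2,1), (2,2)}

F3, F4, F5

This is the axiom for seriality; its first-order frame correspondent is \forall x \exists y Rxy.
F1: fails — world 2 has no successor.
F2: fails — world 1 has no successor.
F3: condition met.
F4: condition met.
F5: condition met.
Valid on: F3, F4, F5.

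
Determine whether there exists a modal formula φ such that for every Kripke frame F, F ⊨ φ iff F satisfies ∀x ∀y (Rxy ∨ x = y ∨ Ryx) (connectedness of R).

Any modally definable frame class is closed under disjoint unions.
Take 3 disjoint single-world reflexive frames: each is trivially connected, but their disjoint union has 3 worlds with no edge between distinct components, so it is not connected.
So the class is not modally definable.

No — not modally definable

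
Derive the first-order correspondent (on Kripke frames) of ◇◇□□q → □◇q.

This is a Sahlqvist (Geach-type) schema ◇^2□^2q → □^1◇^1q.
Minimal-valuation argument: fix x; take any y with xR^2y and any z with xR^1z. Set V(q) to the set of worlds R-reachable from y in exactly 2 steps. Then □^2q holds at y, so the antecedent holds at x; validity forces ◇^1q at z, giving a w with zR^1w and yR^2w.
First-order correspondent: ∀x ∀y ∀z ((xR²y ∧ xRz) → ∃w (yR²w ∧ zRw)).

∀x ∀y ∀z ((xR²y ∧ xRz) → ∃w (yR²w ∧ zRw))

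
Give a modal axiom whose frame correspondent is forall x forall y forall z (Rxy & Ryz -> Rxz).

□p → □□p

This is transitivity; the standard corresponding axiom is 4: □p → □□p.
Suppose □p→□□p is valid. Take Rxy, Ryz and set V(p)={w : Rxw}. Then □p at x, so □□p at x, so □p at y, so p at z, i.e. Rxz.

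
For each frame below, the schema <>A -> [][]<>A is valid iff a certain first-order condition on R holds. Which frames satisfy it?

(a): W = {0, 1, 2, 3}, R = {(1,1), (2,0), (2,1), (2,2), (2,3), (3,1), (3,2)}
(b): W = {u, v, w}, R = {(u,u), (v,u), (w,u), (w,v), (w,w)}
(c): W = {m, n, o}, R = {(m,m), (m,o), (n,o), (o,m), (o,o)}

Frame correspondent (Sahlqvist): forall x forall y forall z ((xRy & x R^2 z) -> exists w (y = w & zRw)) — i.e. a generalized confluence (Geach) condition.
(a): fails — 2R0, 2R²0 but no w with 0=w and 0Rw.
(b): fails — wRv, wR²u but no t with v=t and uRt.
(c): satisfies the condition.

(c)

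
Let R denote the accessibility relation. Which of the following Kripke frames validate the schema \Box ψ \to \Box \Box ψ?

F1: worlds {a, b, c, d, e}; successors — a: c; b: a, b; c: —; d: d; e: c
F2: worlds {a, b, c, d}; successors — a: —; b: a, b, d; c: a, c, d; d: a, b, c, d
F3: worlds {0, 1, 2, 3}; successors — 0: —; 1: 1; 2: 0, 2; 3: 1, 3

F3

The schema corresponds to transitivity: \forall x \forall y \forall z (Rxy \wedge Ryz \to Rxz).
F1: fails — Rba and Rac but not Rbc.
F2: fails — Rcd and Rdb but not Rcb.
F3: holds.
Valid on: F3.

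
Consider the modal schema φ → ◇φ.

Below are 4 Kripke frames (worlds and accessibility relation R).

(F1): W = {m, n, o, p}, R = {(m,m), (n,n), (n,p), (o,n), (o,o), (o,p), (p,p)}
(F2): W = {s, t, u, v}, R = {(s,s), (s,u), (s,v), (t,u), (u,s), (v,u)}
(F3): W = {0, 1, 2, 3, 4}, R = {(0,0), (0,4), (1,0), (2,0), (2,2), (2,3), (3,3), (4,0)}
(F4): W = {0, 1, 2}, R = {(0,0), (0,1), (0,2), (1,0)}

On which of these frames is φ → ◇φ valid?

(F1)

This is the axiom for reflexivity; its first-order frame correspondent is ∀x Rxx.
(F1): condition met.
(F2): fails — world t does not see itself.
(F3): fails — world 1 does not see itself.
(F4): fails — world 1 does not see itself.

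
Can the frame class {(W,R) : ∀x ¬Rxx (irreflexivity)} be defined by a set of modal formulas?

If a class were modally definable it would be closed under surjective bounded morphisms (Goldblatt–Thomason).
The 5-cycle (worlds s,t,u,v,w with s→t→u→v→w→s) is irreflexive, and the map sending every world to a single reflexive point • is a surjective bounded morphism (forth: every edge maps to (•,•); back: every world has a successor). So any modal formula valid on the 5-cycle is also valid on the reflexive point, which is not irreflexive.
So no modal formula (or set of formulas) defines exactly the irreflexive frames.

Not modally definable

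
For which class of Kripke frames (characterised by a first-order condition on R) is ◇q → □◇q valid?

The Euclidean property

Suppose ◇q→□◇q is valid. Take Rxy, Rxz and set V(q)={y}. Then ◇q at x, so □◇q at x, so ◇q at z, so some w with Rzw has q; w=y, i.e. Rzy. By symmetry of the argument, Ryz.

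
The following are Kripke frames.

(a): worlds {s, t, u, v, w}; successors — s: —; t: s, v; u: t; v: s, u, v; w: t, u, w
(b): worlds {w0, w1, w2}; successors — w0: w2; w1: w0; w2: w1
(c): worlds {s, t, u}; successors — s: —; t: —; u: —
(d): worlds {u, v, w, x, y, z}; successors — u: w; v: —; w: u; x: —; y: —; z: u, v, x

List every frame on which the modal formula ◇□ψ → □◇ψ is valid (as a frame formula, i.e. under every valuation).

This is the axiom for convergence; its first-order frame correspondent is ∀x ∀y ∀z (Rxy ∧ Rxz → ∃w (Ryw ∧ Rzw)).
(a): fails — Rtv and Rts but v and s have no common successor.
(b): holds.
(c): holds.
(d): fails — Rzx and Rzx but x and x have no common successor.
Valid on: (b), (c).

(b), (c)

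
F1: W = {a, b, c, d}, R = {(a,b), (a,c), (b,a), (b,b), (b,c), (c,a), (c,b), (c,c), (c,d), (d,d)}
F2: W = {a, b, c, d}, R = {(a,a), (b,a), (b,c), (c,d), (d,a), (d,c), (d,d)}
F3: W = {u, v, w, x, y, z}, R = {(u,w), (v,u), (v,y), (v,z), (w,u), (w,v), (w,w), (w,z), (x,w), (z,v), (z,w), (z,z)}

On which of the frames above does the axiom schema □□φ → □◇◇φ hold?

F1, F2

The schema corresponds to a generalized confluence (Geach) condition: ∀x ∀z (xRz → ∃w (xR²w ∧ zR²w)).
F1: satisfies the condition.
F2: satisfies the condition.
F3: fails — vRy but no t with vR²t and yR²t.
Valid on: F1, F2.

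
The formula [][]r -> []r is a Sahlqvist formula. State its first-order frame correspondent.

Suppose □□r→□r is valid. Take Rxy and set V(r)={w : xR²w}. Then □□r at x, so □r at x, so r at y, i.e. ∃z(Rxz∧Rzy).
Conversely, any frame satisfying forall x forall y (Rxy -> exists z (Rxz & Rzy)) validates the schema.
Frame condition: forall x forall y (Rxy -> exists z (Rxz & Rzy)).

density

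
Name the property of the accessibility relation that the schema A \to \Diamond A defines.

reflexivity

Replacing A by ¬A and contraposing gives the equivalent schema □A → A.
Suppose □A→A is valid. At any x set V(A)={w : Rxw}. Then □A holds at x, so A holds at x, i.e. Rxx.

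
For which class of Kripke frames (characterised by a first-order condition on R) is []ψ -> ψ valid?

Suppose □ψ→ψ is valid. At any x set V(ψ)={w : Rxw}. Then □ψ holds at x, so ψ holds at x, i.e. Rxx.
The converse is a direct semantic check.
Frame condition: forall x Rxx.

Reflexivity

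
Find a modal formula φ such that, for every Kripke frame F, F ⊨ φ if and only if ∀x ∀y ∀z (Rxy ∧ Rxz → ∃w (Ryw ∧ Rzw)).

◇□q → □◇q

The condition is convergence. The .2 schema ◇□q → □◇q defines it.
Suppose ◇□q→□◇q is valid. Take Rxy, Rxz and set V(q)={w : Ryw}. Then □q at y so ◇□q at x, so □◇q at x, so ◇q at z, giving w with Rzw and Ryw.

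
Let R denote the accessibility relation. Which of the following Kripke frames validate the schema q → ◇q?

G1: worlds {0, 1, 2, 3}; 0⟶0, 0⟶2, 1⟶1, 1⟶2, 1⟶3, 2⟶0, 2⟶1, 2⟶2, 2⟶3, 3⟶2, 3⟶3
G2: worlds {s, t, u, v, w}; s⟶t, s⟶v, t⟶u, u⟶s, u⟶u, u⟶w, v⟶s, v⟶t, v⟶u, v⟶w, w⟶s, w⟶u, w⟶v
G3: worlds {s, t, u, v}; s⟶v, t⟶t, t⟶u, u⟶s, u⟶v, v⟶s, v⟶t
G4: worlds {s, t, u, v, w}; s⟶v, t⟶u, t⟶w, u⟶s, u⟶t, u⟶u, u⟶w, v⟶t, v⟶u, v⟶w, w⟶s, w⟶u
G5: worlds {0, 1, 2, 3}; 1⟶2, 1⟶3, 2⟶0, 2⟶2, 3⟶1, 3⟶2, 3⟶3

The schema corresponds to a generalized confluence (Geach) condition: ∀x ∃w (x = w ∧ xRw).
G1: holds.
G2: fails — at s but no w* with s=w* and sRw*.
G3: fails — at s but no w with s=w and sRw.
G4: fails — at s but no w* with s=w* and sRw*.
G5: fails — at 0 but no w with 0=w and 0Rw.

G1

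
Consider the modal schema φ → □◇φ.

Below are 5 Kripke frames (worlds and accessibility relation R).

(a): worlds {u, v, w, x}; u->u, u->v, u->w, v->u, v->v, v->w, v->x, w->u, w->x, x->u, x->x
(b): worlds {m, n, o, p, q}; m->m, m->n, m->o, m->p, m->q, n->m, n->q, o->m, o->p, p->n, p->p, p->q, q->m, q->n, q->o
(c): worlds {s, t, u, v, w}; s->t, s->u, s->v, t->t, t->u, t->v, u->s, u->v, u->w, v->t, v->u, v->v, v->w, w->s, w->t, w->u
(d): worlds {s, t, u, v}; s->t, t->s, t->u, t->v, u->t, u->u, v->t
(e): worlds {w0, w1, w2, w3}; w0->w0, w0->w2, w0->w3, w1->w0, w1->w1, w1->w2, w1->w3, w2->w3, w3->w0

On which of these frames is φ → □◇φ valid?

The schema corresponds to symmetry: ∀x ∀y (Rxy → Ryx).
(a): fails — Rvw but not Rwv.
(b): fails — Rop but not Rpo.
(c): fails — Rwt but not Rtw.
(d): holds.
(e): fails — Rw1w0 but not Rw0w1.
Valid on: (d).

(d)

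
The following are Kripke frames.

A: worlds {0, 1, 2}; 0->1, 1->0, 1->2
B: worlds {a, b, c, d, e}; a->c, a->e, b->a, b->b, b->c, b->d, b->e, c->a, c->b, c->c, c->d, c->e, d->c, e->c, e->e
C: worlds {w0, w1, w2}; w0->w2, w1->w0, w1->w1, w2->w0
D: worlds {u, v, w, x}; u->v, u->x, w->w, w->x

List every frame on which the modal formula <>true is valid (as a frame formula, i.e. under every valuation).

B, C

Frame correspondent (Sahlqvist): forall x exists y Rxy — i.e. seriality.
A: fails — world 2 has no successor.
B: condition met.
C: condition met.
D: fails — world v has no successor.
Valid on: B, C.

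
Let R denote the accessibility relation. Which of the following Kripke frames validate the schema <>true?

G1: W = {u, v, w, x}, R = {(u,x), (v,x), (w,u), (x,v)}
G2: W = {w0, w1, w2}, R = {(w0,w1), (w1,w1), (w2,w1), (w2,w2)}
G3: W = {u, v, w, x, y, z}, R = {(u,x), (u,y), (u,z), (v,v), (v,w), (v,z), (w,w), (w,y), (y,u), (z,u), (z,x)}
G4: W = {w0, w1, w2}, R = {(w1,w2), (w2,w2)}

Frame correspondent (Sahlqvist): forall x exists y Rxy — i.e. seriality.
G1: ✓.
G2: ✓.
G3: fails — world x has no successor.
G4: fails — world w0 has no successor.

G1, G2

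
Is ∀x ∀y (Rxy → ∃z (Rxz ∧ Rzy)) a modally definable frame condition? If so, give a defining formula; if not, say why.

Yes: it is density, defined by the C4 schema □□q → □q.
Suppose □□q→□q is valid. Take Rxy and set V(q)={w : xR²w}. Then □□q at x, so □q at x, so q at y, i.e. ∃z(Rxz∧Rzy).

Definable; □□q → □q defines it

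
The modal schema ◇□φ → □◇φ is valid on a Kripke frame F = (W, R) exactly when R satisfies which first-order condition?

This schema is the .2 axiom.
Its frame correspondent is convergence — ∀x ∀y ∀z (Rxy ∧ Rxz → ∃w (Ryw ∧ Rzw)).

convergence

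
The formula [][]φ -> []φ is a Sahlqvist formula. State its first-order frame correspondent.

density: forall x forall y (Rxy -> exists z (Rxz & Rzy))

Suppose □□φ→□φ is valid. Take Rxy and set V(φ)={w : xR²w}. Then □□φ at x, so □φ at x, so φ at y, i.e. ∃z(Rxz∧Rzy).
Conversely, any frame satisfying forall x forall y (Rxy -> exists z (Rxz & Rzy)) validates the schema.
Frame condition: forall x forall y (Rxy -> exists z (Rxz & Rzy)).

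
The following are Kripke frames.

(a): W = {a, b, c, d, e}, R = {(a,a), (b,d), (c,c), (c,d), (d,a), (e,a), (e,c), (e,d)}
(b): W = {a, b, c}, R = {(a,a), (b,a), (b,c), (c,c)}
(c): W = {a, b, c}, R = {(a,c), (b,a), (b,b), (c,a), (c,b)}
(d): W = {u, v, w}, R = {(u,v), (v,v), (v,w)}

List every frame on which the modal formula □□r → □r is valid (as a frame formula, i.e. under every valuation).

This is the axiom for density; its first-order frame correspondent is ∀x ∀y (Rxy → ∃z (Rxz ∧ Rzy)).
(a): fails — Rbd but no z with Rbz and Rzd.
(b): satisfies the condition.
(c): fails — Rac but no z with Raz and Rzc.
(d): satisfies the condition.

(b), (d)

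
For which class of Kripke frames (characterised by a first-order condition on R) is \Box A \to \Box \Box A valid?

This is the 4 axiom.
Its frame correspondent is transitivity — \forall x \forall y \forall z (Rxy \wedge Ryz \to Rxz).

transitivity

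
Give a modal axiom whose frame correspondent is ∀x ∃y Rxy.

This is seriality; the standard corresponding axiom is D: □r → ◇r.
Suppose □r→◇r is valid. At any x set V(r)=W. Then □r at x, so ◇r at x, so x has a successor.

□r → ◇r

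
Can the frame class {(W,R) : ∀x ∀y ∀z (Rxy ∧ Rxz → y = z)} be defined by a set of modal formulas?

Yes: it is partial functionality, defined by the CD schema ◇p → □p.
Suppose ◇p→□p is valid. Take Rxy, Rxz and set V(p)={y}. Then ◇p at x, so □p at x, so p at z, i.e. z=y.

Yes, by ◇p → □p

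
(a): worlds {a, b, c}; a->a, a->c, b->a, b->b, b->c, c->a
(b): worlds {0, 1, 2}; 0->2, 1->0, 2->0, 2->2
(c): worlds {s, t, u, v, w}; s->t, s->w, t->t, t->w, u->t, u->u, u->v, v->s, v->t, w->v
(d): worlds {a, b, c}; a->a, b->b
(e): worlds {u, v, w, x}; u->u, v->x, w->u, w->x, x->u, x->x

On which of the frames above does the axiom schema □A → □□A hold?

The schema corresponds to transitivity: ∀x ∀y ∀z (Rxy ∧ Ryz → Rxz).
(a): fails — Rca and Rac but not Rcc.
(b): fails — R10 and R02 but not R12.
(c): fails — Ruv and Rvs but not Rus.
(d): satisfies the condition.
(e): fails — Rvx and Rxu but not Rvu.
Valid on: (d).

(d)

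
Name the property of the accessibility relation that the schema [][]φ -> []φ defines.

This is the C4 axiom.
Its frame correspondent is density — forall x forall y (Rxy -> exists z (Rxz & Rzy)).

Density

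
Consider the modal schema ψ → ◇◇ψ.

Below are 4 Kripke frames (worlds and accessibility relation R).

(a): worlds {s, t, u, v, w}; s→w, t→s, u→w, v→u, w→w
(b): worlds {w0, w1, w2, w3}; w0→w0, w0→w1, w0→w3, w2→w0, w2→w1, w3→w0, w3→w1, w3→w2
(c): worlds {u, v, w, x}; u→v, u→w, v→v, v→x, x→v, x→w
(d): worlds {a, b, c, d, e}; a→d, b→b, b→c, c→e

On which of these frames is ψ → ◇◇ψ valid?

Frame correspondent (Sahlqvist): ∀x ∃w (x = w ∧ xR²w) — i.e. a generalized confluence (Geach) condition.
(a): fails — at s but no w* with s=w* and sR²w*.
(b): fails — at w1 but no w with w1=w and w1R²w.
(c): fails — at u but no t with u=t and uR²t.
(d): fails — at a but no w with a=w and aR²w.
Valid on no frame.

none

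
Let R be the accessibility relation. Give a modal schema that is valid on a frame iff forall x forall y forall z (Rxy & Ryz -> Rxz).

□r → □□r

The condition is transitivity. The 4 schema □r → □□r defines it.
Suppose □r→□□r is valid. Take Rxy, Ryz and set V(r)={w : Rxw}. Then □r at x, so □□r at x, so □r at y, so r at z, i.e. Rxz.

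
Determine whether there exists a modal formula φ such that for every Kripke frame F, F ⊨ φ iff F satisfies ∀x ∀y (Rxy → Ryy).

The condition is shift-reflexivity. A defining modal formula is □(□q → q).
Suppose □(□q→q) is valid. Take Rxy and set V(q)={w : Ryw}. Then at y, □q holds; since □(□q→q) at x, □q→q at y, so q at y, i.e. Ryy.

Yes — defined by □(□q → q)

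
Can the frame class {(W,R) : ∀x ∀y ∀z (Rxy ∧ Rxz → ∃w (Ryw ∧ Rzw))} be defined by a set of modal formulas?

This is a Sahlqvist condition; the .2 axiom ◇□q → □◇q defines it.
Suppose ◇□q→□◇q is valid. Take Rxy, Rxz and set V(q)={w : Ryw}. Then □q at y so ◇□q at x, so □◇q at x, so ◇q at z, giving w with Rzw and Ryw.

Yes, by ◇□q → □◇q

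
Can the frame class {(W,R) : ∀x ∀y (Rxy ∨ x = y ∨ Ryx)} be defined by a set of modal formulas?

Modal frame validity is preserved under disjoint unions.
Take 4 disjoint single-world reflexive frames: each is trivially connected, but their disjoint union has 4 worlds with no edge between distinct components, so it is not connected.
So no modal formula (or set of formulas) defines exactly the connected frames.

Not modally definable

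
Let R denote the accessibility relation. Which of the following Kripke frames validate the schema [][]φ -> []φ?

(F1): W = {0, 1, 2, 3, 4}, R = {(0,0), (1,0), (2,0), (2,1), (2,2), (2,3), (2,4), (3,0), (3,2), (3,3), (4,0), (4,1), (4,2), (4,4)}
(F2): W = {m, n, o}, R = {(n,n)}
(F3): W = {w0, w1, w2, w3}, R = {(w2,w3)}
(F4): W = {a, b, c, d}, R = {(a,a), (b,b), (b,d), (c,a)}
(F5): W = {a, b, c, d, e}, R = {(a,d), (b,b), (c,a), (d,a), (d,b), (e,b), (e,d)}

Frame correspondent (Sahlqvist): forall x forall y (Rxy -> exists z (Rxz & Rzy)) — i.e. density.
(F1): holds.
(F2): holds.
(F3): fails — Rw2w3 but no z with Rw2z and Rzw3.
(F4): holds.
(F5): fails — Red but no z with Rez and Rzd.
Valid on: (F1), (F2), (F4).

(F1), (F2), (F4)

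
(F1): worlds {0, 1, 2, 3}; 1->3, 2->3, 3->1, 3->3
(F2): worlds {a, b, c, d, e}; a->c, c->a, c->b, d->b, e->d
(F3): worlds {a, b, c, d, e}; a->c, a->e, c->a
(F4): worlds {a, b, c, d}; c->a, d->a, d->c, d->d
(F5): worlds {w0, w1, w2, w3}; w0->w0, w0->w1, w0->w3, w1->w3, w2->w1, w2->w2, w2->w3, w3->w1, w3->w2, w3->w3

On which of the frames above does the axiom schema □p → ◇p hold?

(F5)

The schema corresponds to seriality: ∀x ∃y Rxy.
(F1): fails — world 0 has no successor.
(F2): fails — world b has no successor.
(F3): fails — world b has no successor.
(F4): fails — world a has no successor.
(F5): holds.
Valid on: (F5).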